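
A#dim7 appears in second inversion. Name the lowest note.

E

A#dim7 in root position is A♯–C♯–E–G.
Second inversion places the fifth in the bass, which is E.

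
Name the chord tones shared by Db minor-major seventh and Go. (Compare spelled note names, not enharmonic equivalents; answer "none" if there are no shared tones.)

D♭

Db minor-major seventh = D♭, F♭, A♭, C.
Go = G, B♭, D♭.
Shared: D♭.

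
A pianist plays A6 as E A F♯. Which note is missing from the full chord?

C♯

A6 = A, C♯, E, F♯. The voicing lacks the 3rd (major 3rd), C♯.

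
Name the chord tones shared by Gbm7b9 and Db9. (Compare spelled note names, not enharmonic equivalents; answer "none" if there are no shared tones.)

Db

Gbm7b9 = Gb, Bbb, Db, Fb, Abb.
Db9 = Db, F, Ab, Cb, Eb.
Shared: Db.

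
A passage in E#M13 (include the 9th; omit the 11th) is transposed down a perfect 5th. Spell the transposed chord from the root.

A♯  C𝄪  E♯  G𝄪  B♯  F𝄪

E♯ down a perfect 5th → A♯. New chord: A♯ major thirteenth.
A♯ — root
C𝄪 — major 3rd
E♯ — perfect 5th
G𝄪 — major 7th
B♯ — major 9th
F𝄪 — major 13th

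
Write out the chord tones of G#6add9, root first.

G#6add9: six-nine on G#.
Root: G#
Major 3rd (3rd): B#
Perfect 5th (5th): D#
Major 6th (6th): E#
Major 9th (9th): A#

G#  B#  D#  E#  A#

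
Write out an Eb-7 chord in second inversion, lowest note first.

B♭, D♭, E♭, G♭

In root position, Eb-7 is E♭–G♭–B♭–D♭.
Second inversion puts the fifth (B♭) in the bass.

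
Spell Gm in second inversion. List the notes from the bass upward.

D, G, Bb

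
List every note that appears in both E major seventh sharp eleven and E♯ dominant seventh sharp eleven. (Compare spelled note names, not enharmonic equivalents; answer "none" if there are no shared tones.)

D-sharp

E major seventh sharp eleven: E G-sharp B D-sharp A-sharp
E♯ dominant seventh sharp eleven: E-sharp G-double-sharp B-sharp D-sharp A-double-sharp
Common to both → D-sharp.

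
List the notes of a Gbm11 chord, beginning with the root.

Root Gb, quality minor eleventh:
- root: Gb
- minor 3rd: Bbb
- perfect 5th: Db
- minor 7th: Fb
- major 9th: Ab
- perfect 11th: Cb

Gb, Bbb, Db, Fb, Ab, Cb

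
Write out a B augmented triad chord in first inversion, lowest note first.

B augmented triad = B–D#–F##; first inversion → third (D#) lowest.

D#  F##  B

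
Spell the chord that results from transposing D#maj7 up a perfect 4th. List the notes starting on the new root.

G♯  B♯  D♯  F𝄪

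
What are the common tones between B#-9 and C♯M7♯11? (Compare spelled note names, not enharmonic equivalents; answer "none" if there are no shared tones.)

B#, F##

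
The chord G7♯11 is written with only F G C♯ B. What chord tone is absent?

D

The full G7♯11 chord is G, B, D, F, C♯.
Comparing with the voicing, the perfect 5th (5th) — D — is absent.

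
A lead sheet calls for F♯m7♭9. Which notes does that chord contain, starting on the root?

Root F#, quality minor seventh flat nine:
Root: F#
Minor 3rd (3rd): A
Perfect 5th (5th): C#
Minor 7th (7th): E
Minor 9th (9th): G

F#  A  C#  E  G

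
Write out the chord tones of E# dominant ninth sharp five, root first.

E-sharp G-double-sharp B-double-sharp D-sharp F-double-sharp

E# dominant ninth sharp five: dominant ninth sharp five on E-sharp.
Root: E-sharp
Major 3rd (3rd): G-double-sharp
Augmented 5th (5th): B-double-sharp
Minor 7th (7th): D-sharp
Major 9th (9th): F-double-sharp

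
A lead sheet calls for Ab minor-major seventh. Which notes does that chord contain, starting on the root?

Ab, Cb, Eb, G

Root Ab, quality minor-major seventh:
root → Ab
3rd (minor 3rd) → Cb
5th (perfect 5th) → Eb
7th (major 7th) → G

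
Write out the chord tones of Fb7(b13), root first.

Root F♭, quality dominant seventh flat thirteen:
- root: F♭
- major 3rd: A♭
- perfect 5th: C♭
- minor 7th: E𝄫
- minor 13th: D𝄫

F♭, A♭, C♭, E𝄫, D𝄫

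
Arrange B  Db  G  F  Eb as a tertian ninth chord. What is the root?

Eb

Arranged so that each adjacent pair is a third by letter name: Eb – G – B – Db – F.
The bottom of that stack, Eb, is the root (this is Eb dominant ninth sharp five).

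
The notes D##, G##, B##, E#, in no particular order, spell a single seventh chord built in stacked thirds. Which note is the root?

E#

Arranged so that each adjacent pair is a third by letter name: E# – G## – B## – D##.
The bottom of that stack, E#, is the root (this is E# augmented major seventh).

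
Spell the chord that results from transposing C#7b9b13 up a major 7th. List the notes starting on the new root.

B# D## F## A# C# G#

C# up a major 7th → B#. New chord: B# dominant seventh flat nine flat thirteen.
Root: B#
Major 3rd (3rd): D##
Perfect 5th (5th): F##
Minor 7th (7th): A#
Minor 9th (9th): C#
Minor 13th (13th): G#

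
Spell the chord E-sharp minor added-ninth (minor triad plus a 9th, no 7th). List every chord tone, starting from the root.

Root E-sharp, quality minor added-ninth:
E-sharp — root
G-sharp — minor 3rd
B-sharp — perfect 5th
F-double-sharp — major 9th

E-sharp, G-sharp, B-sharp, F-double-sharp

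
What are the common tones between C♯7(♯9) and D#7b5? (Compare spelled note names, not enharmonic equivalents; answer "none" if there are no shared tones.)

C#

C♯7(♯9) = C#, E#, G#, B, D##.
D#7b5 = D#, F##, A, C#.
Shared: C#.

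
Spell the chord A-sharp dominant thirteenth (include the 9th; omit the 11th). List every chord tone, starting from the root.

Root A-sharp, quality dominant thirteenth:
- root: A-sharp
- major 3rd: C-double-sharp
- perfect 5th: E-sharp
- minor 7th: G-sharp
- major 9th: B-sharp
- major 13th: F-double-sharp

A-sharp C-double-sharp E-sharp G-sharp B-sharp F-double-sharp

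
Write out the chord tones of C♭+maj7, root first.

Root C♭, quality augmented major seventh:
C♭ — root
E♭ — major 3rd
G — augmented 5th
B♭ — major 7th

C♭  E♭  G  B♭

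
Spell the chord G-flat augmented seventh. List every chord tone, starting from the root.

G-flat augmented seventh: augmented seventh on G-flat.
G-flat — root
B-flat — major 3rd
D — augmented 5th
F-flat — minor 7th

G-flat  B-flat  D  F-flat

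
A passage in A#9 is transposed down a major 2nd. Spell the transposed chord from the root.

G# B# D# F# A#

A# down a major 2nd → G#. New chord: G# dominant ninth.
- root: G#
- major 3rd: B#
- perfect 5th: D#
- minor 7th: F#
- major 9th: A#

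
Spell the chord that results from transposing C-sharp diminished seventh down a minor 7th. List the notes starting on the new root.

A minor 7th down from C# is D#, so the new chord is D# diminished seventh.
- root: D#
- minor 3rd: F#
- diminished 5th: A
- diminished 7th: C

D#  F#  A  C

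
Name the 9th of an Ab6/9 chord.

Ab6/9 is built on Ab; its 9th is a major 9th above the root.
A second above A uses the letter B, and the major 9th above Ab is Bb.

Bb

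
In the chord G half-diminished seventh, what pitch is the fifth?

Db

Root of G half-diminished seventh = G. The 5th is a diminished 5th: G up a diminished 5th → Db.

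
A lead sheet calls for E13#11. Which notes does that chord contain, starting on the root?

E, G#, B, D, F#, A#, C#

E13#11 is a dominant thirteenth sharp eleven built on E.
root → E
3rd (major 3rd) → G#
5th (perfect 5th) → B
7th (minor 7th) → D
9th (major 9th) → F#
11th (augmented 11th) → A#
13th (major 13th) → C#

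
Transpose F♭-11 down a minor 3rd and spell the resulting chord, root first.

Fb down a minor 3rd → Db. New chord: Db minor eleventh.
Db — root
Fb — minor 3rd
Ab — perfect 5th
Cb — minor 7th
Eb — major 9th
Gb — perfect 11th

Db  Fb  Ab  Cb  Eb  Gb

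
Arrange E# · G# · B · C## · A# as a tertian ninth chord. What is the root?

Arranged so that each adjacent pair is a third by letter name: A# – C## – E# – G# – B.
The bottom of that stack, A#, is the root (this is A# dominant seventh flat nine).

A#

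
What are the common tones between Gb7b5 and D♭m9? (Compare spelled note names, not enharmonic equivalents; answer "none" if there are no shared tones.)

Gb7b5: Gb Bb Dbb Fb
D♭m9: Db Fb Ab Cb Eb
Common to both → Fb.

Fb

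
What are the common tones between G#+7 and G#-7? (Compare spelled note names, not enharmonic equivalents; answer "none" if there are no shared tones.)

G# – F#

G#+7: G# B# D## F#
G#-7: G# B D# F#
Common to both → G#, F#.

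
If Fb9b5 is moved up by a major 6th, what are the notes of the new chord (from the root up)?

A major 6th up from Fb is Db, so the new chord is Db dominant ninth flat five.
Root: Db
Major 3rd (3rd): F
Diminished 5th (5th): Abb
Minor 7th (7th): Cb
Major 9th (9th): Eb

Db, F, Abb, Cb, Eb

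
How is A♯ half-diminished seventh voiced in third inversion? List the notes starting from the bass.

G-sharp A-sharp C-sharp E

A♯ half-diminished seventh = A-sharp–C-sharp–E–G-sharp; third inversion → seventh (G-sharp) lowest.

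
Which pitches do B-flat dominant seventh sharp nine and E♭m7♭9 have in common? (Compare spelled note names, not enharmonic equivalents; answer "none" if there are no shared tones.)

B-flat dominant seventh sharp nine: Bb D F Ab C#
E♭m7♭9: Eb Gb Bb Db Fb
Common to both → Bb.

Bb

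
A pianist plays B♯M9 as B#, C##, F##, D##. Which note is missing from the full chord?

A##

B♯M9 = B#, D##, F##, A##, C##. The voicing lacks the 7th (major 7th), A##.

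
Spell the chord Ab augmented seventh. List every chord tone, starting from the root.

Root Ab, quality augmented seventh:
Root: Ab
Major 3rd (3rd): C
Augmented 5th (5th): E
Minor 7th (7th): Gb

Ab, C, E, Gb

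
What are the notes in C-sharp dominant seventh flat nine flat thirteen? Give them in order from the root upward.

C-sharp  E-sharp  G-sharp  B  D  A

Root C-sharp, quality dominant seventh flat nine flat thirteen:
root → C-sharp
3rd (major 3rd) → E-sharp
5th (perfect 5th) → G-sharp
7th (minor 7th) → B
9th (minor 9th) → D
13th (minor 13th) → A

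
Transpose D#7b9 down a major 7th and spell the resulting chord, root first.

E G# B D F

D# down a major 7th → E. New chord: E dominant seventh flat nine.
E — root
G# — major 3rd
B — perfect 5th
D — minor 7th
F — minor 9th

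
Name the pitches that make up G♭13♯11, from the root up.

G♭13♯11: dominant thirteenth sharp eleven on Gb.
Gb — root
Bb — major 3rd
Db — perfect 5th
Fb — minor 7th
Ab — major 9th
C — augmented 11th
Eb — major 13th

Gb, Bb, Db, Fb, Ab, C, Eb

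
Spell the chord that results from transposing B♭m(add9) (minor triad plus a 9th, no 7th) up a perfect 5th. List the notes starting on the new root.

F, Ab, C, G

Bb up a perfect 5th → F. New chord: F minor added-ninth.
Root: F
Minor 3rd (3rd): Ab
Perfect 5th (5th): C
Major 9th (9th): G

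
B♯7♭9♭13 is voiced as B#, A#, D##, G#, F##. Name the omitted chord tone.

C#

B♯7♭9♭13 = B#, D##, F##, A#, C#, G#. The voicing lacks the 9th (minor 9th), C#.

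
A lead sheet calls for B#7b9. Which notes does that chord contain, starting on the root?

Root B#, quality dominant seventh flat nine:
- root: B#
- major 3rd: D##
- perfect 5th: F##
- minor 7th: A#
- minor 9th: C#

B#  D##  F##  A#  C#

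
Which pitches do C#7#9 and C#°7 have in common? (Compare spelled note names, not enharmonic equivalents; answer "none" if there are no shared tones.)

C#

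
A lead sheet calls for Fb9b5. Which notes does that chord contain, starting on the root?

Root Fb, quality dominant ninth flat five:
- root: Fb
- major 3rd: Ab
- diminished 5th: Cbb
- minor 7th: Ebb
- major 9th: Gb

Fb, Ab, Cbb, Ebb, Gb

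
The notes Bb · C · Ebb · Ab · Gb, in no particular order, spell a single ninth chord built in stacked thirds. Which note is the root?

Arranged so that each adjacent pair is a third by letter name: Ab – C – Ebb – Gb – Bb.
The bottom of that stack, Ab, is the root (this is Ab dominant ninth flat five).

Ab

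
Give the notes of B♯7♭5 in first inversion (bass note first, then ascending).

D## – F# – A# – B#

In root position, B♯7♭5 is B#–D##–F#–A#.
First inversion puts the third (D##) in the bass.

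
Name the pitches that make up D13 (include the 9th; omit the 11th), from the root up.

D, F#, A, C, E, B

D13: dominant thirteenth on D.
Root: D
Major 3rd (3rd): F#
Perfect 5th (5th): A
Minor 7th (7th): C
Major 9th (9th): E
Major 13th (13th): B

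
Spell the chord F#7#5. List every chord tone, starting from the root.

F#7#5 is an augmented seventh built on F♯.
root → F♯
3rd (major 3rd) → A♯
5th (augmented 5th) → C𝄪
7th (minor 7th) → E

F♯ – A♯ – C𝄪 – E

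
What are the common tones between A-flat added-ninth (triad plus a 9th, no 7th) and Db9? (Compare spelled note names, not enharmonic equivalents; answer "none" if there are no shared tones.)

A-flat added-ninth = Ab, C, Eb, Bb.
Db9 = Db, F, Ab, Cb, Eb.
Shared: Ab, Eb.

Ab, Eb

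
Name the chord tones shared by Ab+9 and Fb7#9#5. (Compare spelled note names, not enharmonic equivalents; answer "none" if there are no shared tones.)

Ab+9 = Ab, C, E, Gb, Bb.
Fb7#9#5 = Fb, Ab, C, Ebb, G.
Shared: Ab, C.

Ab  C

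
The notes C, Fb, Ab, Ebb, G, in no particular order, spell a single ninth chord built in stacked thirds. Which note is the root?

Fb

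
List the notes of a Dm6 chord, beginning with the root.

Root D, quality minor sixth:
D — root
F — minor 3rd
A — perfect 5th
B — major 6th

D  F  A  B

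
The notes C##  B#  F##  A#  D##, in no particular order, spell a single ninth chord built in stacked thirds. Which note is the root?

Stacking in thirds gives B# – D## – F## – A# – C##, so B# is the root — B# dominant ninth.

B#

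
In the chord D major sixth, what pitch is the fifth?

A

D major sixth is built on D; its 5th is a perfect 5th above the root.
A fifth above D uses the letter A, and the perfect 5th above D is A.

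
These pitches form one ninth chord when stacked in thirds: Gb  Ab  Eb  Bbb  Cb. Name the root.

Arranged so that each adjacent pair is a third by letter name: Ab – Cb – Eb – Gb – Bbb.
The bottom of that stack, Ab, is the root (this is Ab minor seventh flat nine).

Ab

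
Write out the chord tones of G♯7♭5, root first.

G#, B#, D, F#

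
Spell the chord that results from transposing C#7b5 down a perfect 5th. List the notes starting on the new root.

A perfect 5th down from C# is F#, so the new chord is F# dominant seventh flat five.
- root: F#
- major 3rd: A#
- diminished 5th: C
- minor 7th: E

F#, A#, C, E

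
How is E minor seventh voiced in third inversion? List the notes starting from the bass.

D E G B

In root position, E minor seventh is E–G–B–D.
Third inversion puts the seventh (D) in the bass.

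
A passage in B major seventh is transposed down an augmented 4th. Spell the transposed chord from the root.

F, A, C, E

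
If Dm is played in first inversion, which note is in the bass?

F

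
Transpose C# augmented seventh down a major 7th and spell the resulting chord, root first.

D, F-sharp, A-sharp, C

Transposed root: C-sharp → D (major 7th down). So we spell D augmented seventh:
Root: D
Major 3rd (3rd): F-sharp
Augmented 5th (5th): A-sharp
Minor 7th (7th): C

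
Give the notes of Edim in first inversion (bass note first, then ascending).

G, Bb, E

In root position, Edim is E–G–Bb.
First inversion puts the third (G) in the bass.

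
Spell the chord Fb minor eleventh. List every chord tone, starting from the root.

Root Fb, quality minor eleventh:
Fb — root
Abb — minor 3rd
Cb — perfect 5th
Ebb — minor 7th
Gb — major 9th
Bbb — perfect 11th

Fb  Abb  Cb  Ebb  Gb  Bbb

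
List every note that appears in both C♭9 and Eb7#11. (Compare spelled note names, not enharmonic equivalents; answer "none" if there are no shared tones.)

Eb – Db

C♭9: Cb Eb Gb Bbb Db
Eb7#11: Eb G Bb Db A
Common to both → Eb, Db.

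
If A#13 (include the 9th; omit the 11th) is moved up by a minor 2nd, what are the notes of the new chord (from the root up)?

B D♯ F♯ A C♯ G♯

A minor 2nd up from A♯ is B, so the new chord is B dominant thirteenth.
B — root
D♯ — major 3rd
F♯ — perfect 5th
A — minor 7th
C♯ — major 9th
G♯ — major 13th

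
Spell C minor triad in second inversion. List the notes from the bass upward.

C minor triad = C–E-flat–G; second inversion → fifth (G) lowest.

G  C  E-flat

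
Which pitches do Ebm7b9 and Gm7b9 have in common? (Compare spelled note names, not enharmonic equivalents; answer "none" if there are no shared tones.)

B♭

Ebm7b9: E♭ G♭ B♭ D♭ F♭
Gm7b9: G B♭ D F A♭
Common to both → B♭.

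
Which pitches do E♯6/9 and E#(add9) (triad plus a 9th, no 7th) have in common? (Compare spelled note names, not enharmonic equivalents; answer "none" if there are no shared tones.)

E♯6/9: E# G## B# C## F##
E#(add9): E# G## B# F##
Common to both → E#, G##, B#, F##.

E# G## B# F##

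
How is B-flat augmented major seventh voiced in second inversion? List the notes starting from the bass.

In root position, B-flat augmented major seventh is B♭–D–F♯–A.
Second inversion puts the fifth (F♯) in the bass.

F♯, A, B♭, D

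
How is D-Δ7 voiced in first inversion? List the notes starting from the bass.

F, A, C#, D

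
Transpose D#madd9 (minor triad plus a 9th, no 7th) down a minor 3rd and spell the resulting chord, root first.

B#, D#, F##, C##

D# down a minor 3rd → B#. New chord: B# minor added-ninth.
root → B#
3rd (minor 3rd) → D#
5th (perfect 5th) → F##
9th (major 9th) → C##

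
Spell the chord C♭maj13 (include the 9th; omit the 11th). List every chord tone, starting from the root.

C♭maj13 is a major thirteenth built on Cb.
Cb — root
Eb — major 3rd
Gb — perfect 5th
Bb — major 7th
Db — major 9th
Ab — major 13th

Cb Eb Gb Bb Db Ab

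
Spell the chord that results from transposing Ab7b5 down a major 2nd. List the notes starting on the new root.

Gb, Bb, Dbb, Fb

A major 2nd down from Ab is Gb, so the new chord is Gb dominant seventh flat five.
root → Gb
3rd (major 3rd) → Bb
5th (diminished 5th) → Dbb
7th (minor 7th) → Fb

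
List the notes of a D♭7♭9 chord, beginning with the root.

D♭7♭9 is a dominant seventh flat nine built on Db.
Root: Db
Major 3rd (3rd): F
Perfect 5th (5th): Ab
Minor 7th (7th): Cb
Minor 9th (9th): Ebb

Db, F, Ab, Cb, Ebb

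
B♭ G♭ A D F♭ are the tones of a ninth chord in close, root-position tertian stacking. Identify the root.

G♭

Arranged so that each adjacent pair is a third by letter name: G♭ – B♭ – D – F♭ – A.
The bottom of that stack, G♭, is the root (this is G♭ dominant seventh sharp nine sharp five).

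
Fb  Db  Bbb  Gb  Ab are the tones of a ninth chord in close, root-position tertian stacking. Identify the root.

Gb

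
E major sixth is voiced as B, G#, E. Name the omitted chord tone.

C#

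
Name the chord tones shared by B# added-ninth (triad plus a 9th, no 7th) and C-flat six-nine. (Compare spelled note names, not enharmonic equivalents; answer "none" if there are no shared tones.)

B# added-ninth = B♯, D𝄪, F𝄪, C𝄪.
C-flat six-nine = C♭, E♭, G♭, A♭, D♭.
Shared: none.

none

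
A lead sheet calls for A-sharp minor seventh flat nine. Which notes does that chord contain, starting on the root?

A-sharp – C-sharp – E-sharp – G-sharp – B

Root A-sharp, quality minor seventh flat nine:
root → A-sharp
3rd (minor 3rd) → C-sharp
5th (perfect 5th) → E-sharp
7th (minor 7th) → G-sharp
9th (minor 9th) → B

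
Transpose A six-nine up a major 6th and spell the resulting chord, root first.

Transposed root: A → F-sharp (major 6th up). So we spell F-sharp six-nine:
root → F-sharp
3rd (major 3rd) → A-sharp
5th (perfect 5th) → C-sharp
6th (major 6th) → D-sharp
9th (major 9th) → G-sharp

F-sharp, A-sharp, C-sharp, D-sharp, G-sharp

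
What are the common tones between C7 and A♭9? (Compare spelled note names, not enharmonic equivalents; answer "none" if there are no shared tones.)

C, B♭

C7 = C, E, G, B♭.
A♭9 = A♭, C, E♭, G♭, B♭.
Shared: C, B♭.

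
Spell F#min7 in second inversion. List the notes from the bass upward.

C#, E, F#, A

In root position, F#min7 is F#–A–C#–E.
Second inversion puts the fifth (C#) in the bass.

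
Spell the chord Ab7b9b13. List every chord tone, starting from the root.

A♭ C E♭ G♭ B𝄫 F♭

Ab7b9b13 is a dominant seventh flat nine flat thirteen built on A♭.
Root: A♭
Major 3rd (3rd): C
Perfect 5th (5th): E♭
Minor 7th (7th): G♭
Minor 9th (9th): B𝄫
Minor 13th (13th): F♭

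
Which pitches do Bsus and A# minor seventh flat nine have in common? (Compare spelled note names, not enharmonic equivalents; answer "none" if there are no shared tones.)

Bsus: B E F#
A# minor seventh flat nine: A# C# E# G# B
Common to both → B.

B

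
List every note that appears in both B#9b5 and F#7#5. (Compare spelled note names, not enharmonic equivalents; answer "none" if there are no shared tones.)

B#9b5 = B#, D##, F#, A#, C##.
F#7#5 = F#, A#, C##, E.
Shared: F#, A#, C##.

F#, A#, C##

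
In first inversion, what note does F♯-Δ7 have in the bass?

F♯-Δ7 in root position is F♯–A–C♯–E♯.
First inversion places the third in the bass, which is A.

A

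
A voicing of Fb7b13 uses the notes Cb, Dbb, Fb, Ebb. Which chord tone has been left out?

Ab

The full Fb7b13 chord is Fb, Ab, Cb, Ebb, Dbb.
Comparing with the voicing, the major 3rd (3rd) — Ab — is absent.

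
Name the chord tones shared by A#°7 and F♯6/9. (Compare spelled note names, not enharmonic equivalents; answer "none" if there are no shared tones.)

A#  C#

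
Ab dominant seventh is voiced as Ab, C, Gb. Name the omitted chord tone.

Ab dominant seventh = Ab, C, Eb, Gb. The voicing lacks the 5th (perfect 5th), Eb.

Eb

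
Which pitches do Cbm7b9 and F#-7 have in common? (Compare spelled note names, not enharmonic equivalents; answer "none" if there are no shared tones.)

Cbm7b9 = Cb, Ebb, Gb, Bbb, Dbb.
F#-7 = F#, A, C#, E.
Shared: none.

none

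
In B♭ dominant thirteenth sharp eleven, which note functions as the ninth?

C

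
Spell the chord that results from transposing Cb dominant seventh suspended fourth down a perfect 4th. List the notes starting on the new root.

Gb, Cb, Db, Fb

Transposed root: Cb → Gb (perfect 4th down). So we spell Gb dominant seventh suspended fourth:
- root: Gb
- perfect 4th: Cb
- perfect 5th: Db
- minor 7th: Fb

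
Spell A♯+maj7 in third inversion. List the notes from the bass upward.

A♯+maj7 = A#–C##–E##–G##; third inversion → seventh (G##) lowest.

G## A# C## E##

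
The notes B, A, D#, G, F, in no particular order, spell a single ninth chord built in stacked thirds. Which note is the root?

Arranged so that each adjacent pair is a third by letter name: G – B – D# – F – A.
The bottom of that stack, G, is the root (this is G dominant ninth sharp five).

G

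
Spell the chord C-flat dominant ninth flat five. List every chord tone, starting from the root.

C-flat, E-flat, G-double-flat, B-double-flat, D-flat

C-flat dominant ninth flat five: dominant ninth flat five on C-flat.
root → C-flat
3rd (major 3rd) → E-flat
5th (diminished 5th) → G-double-flat
7th (minor 7th) → B-double-flat
9th (major 9th) → D-flat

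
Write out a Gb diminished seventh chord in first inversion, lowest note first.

B-double-flat, D-double-flat, F-double-flat, G-flat

Gb diminished seventh = G-flat–B-double-flat–D-double-flat–F-double-flat; first inversion → third (B-double-flat) lowest.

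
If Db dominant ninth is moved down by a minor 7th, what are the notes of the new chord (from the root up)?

E-flat G B-flat D-flat F

D-flat down a minor 7th → E-flat. New chord: E-flat dominant ninth.
E-flat — root
G — major 3rd
B-flat — perfect 5th
D-flat — minor 7th
F — major 9th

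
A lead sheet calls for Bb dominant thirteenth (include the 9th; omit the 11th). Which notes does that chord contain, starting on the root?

Bb dominant thirteenth is a dominant thirteenth built on Bb.
- root: Bb
- major 3rd: D
- perfect 5th: F
- minor 7th: Ab
- major 9th: C
- major 13th: G

Bb  D  F  Ab  C  G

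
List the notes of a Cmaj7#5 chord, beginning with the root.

Cmaj7#5 is an augmented major seventh built on C.
Root: C
Major 3rd (3rd): E
Augmented 5th (5th): G#
Major 7th (7th): B

C, E, G#, B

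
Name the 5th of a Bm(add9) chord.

F#

Root of Bm(add9) = B. The 5th is a perfect 5th: B up a perfect 5th → F#.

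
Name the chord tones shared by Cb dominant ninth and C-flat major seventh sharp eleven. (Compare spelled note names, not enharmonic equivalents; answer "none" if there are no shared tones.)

C♭, E♭, G♭

Cb dominant ninth: C♭ E♭ G♭ B𝄫 D♭
C-flat major seventh sharp eleven: C♭ E♭ G♭ B♭ F
Common to both → C♭, E♭, G♭.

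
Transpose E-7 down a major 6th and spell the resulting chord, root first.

G, B♭, D, F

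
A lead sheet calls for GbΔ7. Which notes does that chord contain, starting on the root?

Gb, Bb, Db, F

GbΔ7: major seventh on Gb.
- root: Gb
- major 3rd: Bb
- perfect 5th: Db
- major 7th: F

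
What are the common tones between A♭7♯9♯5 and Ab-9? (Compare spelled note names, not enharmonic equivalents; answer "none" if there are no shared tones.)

Ab, Gb

A♭7♯9♯5: Ab C E Gb B
Ab-9: Ab Cb Eb Gb Bb
Common to both → Ab, Gb.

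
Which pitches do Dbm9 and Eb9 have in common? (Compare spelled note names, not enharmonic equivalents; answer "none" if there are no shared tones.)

Db  Eb

Dbm9 = Db, Fb, Ab, Cb, Eb.
Eb9 = Eb, G, Bb, Db, F.
Shared: Db, Eb.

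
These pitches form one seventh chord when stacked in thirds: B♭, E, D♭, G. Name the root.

Stacking in thirds gives E – G – B♭ – D♭, so E is the root — E diminished seventh.

E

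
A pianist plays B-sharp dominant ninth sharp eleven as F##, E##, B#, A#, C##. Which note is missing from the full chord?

D##

B-sharp dominant ninth sharp eleven = B#, D##, F##, A#, C##, E##. The voicing lacks the 3rd (major 3rd), D##.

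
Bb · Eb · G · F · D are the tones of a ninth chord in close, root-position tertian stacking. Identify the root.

Arranged so that each adjacent pair is a third by letter name: Eb – G – Bb – D – F.
The bottom of that stack, Eb, is the root (this is Eb major ninth).

Eb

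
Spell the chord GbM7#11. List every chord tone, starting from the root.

Root Gb, quality major seventh sharp eleven:
Gb — root
Bb — major 3rd
Db — perfect 5th
F — major 7th
C — augmented 11th

Gb  Bb  Db  F  C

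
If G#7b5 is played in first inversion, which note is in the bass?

B♯

G#7b5 = G♯–B♯–D–F♯. First inversion → third in the bass = B♯.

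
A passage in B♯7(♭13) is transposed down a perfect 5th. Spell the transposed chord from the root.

E#, G##, B#, D#, C#

Transposed root: B# → E# (perfect 5th down). So we spell E# dominant seventh flat thirteen:
Root: E#
Major 3rd (3rd): G##
Perfect 5th (5th): B#
Minor 7th (7th): D#
Minor 13th (13th): C#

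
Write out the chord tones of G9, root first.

G  B  D  F  A

Root G, quality dominant ninth:
root → G
3rd (major 3rd) → B
5th (perfect 5th) → D
7th (minor 7th) → F
9th (major 9th) → A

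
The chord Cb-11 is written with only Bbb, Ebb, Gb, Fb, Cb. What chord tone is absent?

The full Cb-11 chord is Cb, Ebb, Gb, Bbb, Db, Fb.
Comparing with the voicing, the major 9th (9th) — Db — is absent.

Db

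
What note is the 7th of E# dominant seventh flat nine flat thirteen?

Root of E# dominant seventh flat nine flat thirteen = E#. The 7th is a minor 7th: E# up a minor 7th → D#.

D#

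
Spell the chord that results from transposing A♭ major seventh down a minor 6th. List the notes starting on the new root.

Transposed root: A-flat → C (minor 6th down). So we spell C major seventh:
Root: C
Major 3rd (3rd): E
Perfect 5th (5th): G
Major 7th (7th): B

C – E – G – B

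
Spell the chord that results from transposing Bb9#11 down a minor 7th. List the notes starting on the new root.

A minor 7th down from Bb is C, so the new chord is C dominant ninth sharp eleven.
- root: C
- major 3rd: E
- perfect 5th: G
- minor 7th: Bb
- major 9th: D
- augmented 11th: F#

C  E  G  Bb  D  F#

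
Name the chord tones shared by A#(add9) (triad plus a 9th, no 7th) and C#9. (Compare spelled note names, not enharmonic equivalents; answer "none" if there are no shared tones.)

A#(add9) = A#, C##, E#, B#.
C#9 = C#, E#, G#, B, D#.
Shared: E#.

E#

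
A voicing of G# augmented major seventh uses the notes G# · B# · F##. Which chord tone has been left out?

G# augmented major seventh = G#, B#, D##, F##. The voicing lacks the 5th (augmented 5th), D##.

D##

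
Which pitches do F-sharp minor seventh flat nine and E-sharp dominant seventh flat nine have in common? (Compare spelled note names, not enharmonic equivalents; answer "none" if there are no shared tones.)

F#

F-sharp minor seventh flat nine: F# A C# E G
E-sharp dominant seventh flat nine: E# G## B# D# F#
Common to both → F#.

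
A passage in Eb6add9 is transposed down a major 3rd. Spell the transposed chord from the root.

Transposed root: Eb → Cb (major 3rd down). So we spell Cb six-nine:
Cb — root
Eb — major 3rd
Gb — perfect 5th
Ab — major 6th
Db — major 9th

Cb, Eb, Gb, Ab, Db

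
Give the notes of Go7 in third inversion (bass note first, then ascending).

Fb – G – Bb – Db

In root position, Go7 is G–Bb–Db–Fb.
Third inversion puts the seventh (Fb) in the bass.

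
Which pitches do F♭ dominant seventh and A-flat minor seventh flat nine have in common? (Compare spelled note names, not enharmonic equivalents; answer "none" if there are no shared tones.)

A-flat  C-flat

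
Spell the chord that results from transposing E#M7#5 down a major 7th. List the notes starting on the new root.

F#, A#, C##, E#

Transposed root: E# → F# (major 7th down). So we spell F# augmented major seventh:
Root: F#
Major 3rd (3rd): A#
Augmented 5th (5th): C##
Major 7th (7th): E#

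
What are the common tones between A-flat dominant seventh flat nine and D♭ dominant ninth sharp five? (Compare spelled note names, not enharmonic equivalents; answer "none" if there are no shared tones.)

A-flat dominant seventh flat nine = Ab, C, Eb, Gb, Bbb.
D♭ dominant ninth sharp five = Db, F, A, Cb, Eb.
Shared: Eb.

Eb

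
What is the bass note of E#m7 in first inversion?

E#m7 = E#–G#–B#–D#. First inversion → third in the bass = G#.

G#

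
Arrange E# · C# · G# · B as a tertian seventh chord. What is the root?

Arranged so that each adjacent pair is a third by letter name: C# – E# – G# – B.
The bottom of that stack, C#, is the root (this is C# dominant seventh).

C#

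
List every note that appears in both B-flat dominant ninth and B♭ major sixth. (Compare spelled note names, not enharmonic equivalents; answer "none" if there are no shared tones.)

B-flat  D  F

B-flat dominant ninth: B-flat D F A-flat C
B♭ major sixth: B-flat D F G
Common to both → B-flat, D, F.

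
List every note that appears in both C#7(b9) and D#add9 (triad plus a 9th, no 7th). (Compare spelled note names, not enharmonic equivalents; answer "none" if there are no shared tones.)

C#7(b9) = C♯, E♯, G♯, B, D.
D#add9 = D♯, F𝄪, A♯, E♯.
Shared: E♯.

E♯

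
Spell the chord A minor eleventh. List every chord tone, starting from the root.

A – C – E – G – B – D

A minor eleventh is a minor eleventh built on A.
- root: A
- minor 3rd: C
- perfect 5th: E
- minor 7th: G
- major 9th: B
- perfect 11th: D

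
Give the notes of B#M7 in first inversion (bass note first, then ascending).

In root position, B#M7 is B#–D##–F##–A##.
First inversion puts the third (D##) in the bass.

D## F## A## B#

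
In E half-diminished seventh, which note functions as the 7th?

D

Root of E half-diminished seventh = E. The 7th is a minor 7th: E up a minor 7th → D.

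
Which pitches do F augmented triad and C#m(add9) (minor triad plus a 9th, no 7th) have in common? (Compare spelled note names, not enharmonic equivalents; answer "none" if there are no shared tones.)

C#

F augmented triad: F A C#
C#m(add9): C# E G# D#
Common to both → C#.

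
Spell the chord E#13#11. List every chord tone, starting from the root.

E#13#11 is a dominant thirteenth sharp eleven built on E♯.
E♯ — root
G𝄪 — major 3rd
B♯ — perfect 5th
D♯ — minor 7th
F𝄪 — major 9th
A𝄪 — augmented 11th
C𝄪 — major 13th

E♯ – G𝄪 – B♯ – D♯ – F𝄪 – A𝄪 – C𝄪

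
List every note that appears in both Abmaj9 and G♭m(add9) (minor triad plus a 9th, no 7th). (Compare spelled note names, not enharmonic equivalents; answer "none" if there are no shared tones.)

Abmaj9 = Ab, C, Eb, G, Bb.
G♭m(add9) = Gb, Bbb, Db, Ab.
Shared: Ab.

Ab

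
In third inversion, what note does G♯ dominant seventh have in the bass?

F-sharp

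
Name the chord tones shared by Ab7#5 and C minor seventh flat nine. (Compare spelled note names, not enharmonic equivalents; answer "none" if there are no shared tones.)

C

Ab7#5 = Ab, C, E, Gb.
C minor seventh flat nine = C, Eb, G, Bb, Db.
Shared: C.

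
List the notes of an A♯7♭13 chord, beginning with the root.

A# C## E# G# F#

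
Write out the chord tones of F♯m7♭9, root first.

F# – A – C# – E – G

F♯m7♭9 is a minor seventh flat nine built on F#.
F# — root
A — minor 3rd
C# — perfect 5th
E — minor 7th
G — minor 9th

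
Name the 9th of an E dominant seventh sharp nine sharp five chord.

Root of E dominant seventh sharp nine sharp five = E. The 9th is an augmented 9th: E up an augmented 9th → F##.

F##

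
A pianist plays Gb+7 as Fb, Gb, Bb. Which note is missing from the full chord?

The full Gb+7 chord is Gb, Bb, D, Fb.
Comparing with the voicing, the augmented 5th (5th) — D — is absent.

D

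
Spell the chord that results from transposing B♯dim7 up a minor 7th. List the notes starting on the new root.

A minor 7th up from B# is A#, so the new chord is A# diminished seventh.
- root: A#
- minor 3rd: C#
- diminished 5th: E
- diminished 7th: G

A#, C#, E, G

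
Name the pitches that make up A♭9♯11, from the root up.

A♭9♯11 is a dominant ninth sharp eleven built on Ab.
Root: Ab
Major 3rd (3rd): C
Perfect 5th (5th): Eb
Minor 7th (7th): Gb
Major 9th (9th): Bb
Augmented 11th (11th): D

Ab, C, Eb, Gb, Bb, D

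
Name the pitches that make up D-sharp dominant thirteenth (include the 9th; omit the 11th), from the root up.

D# – F## – A# – C# – E# – B#

Root D#, quality dominant thirteenth:
D# — root
F## — major 3rd
A# — perfect 5th
C# — minor 7th
E# — major 9th
B# — major 13th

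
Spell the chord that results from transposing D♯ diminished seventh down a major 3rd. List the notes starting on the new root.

A major 3rd down from D# is B, so the new chord is B diminished seventh.
- root: B
- minor 3rd: D
- diminished 5th: F
- diminished 7th: Ab

B – D – F – Ab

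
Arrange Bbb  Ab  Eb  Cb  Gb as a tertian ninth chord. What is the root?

Ab

Stacking in thirds gives Ab – Cb – Eb – Gb – Bbb, so Ab is the root — Ab minor seventh flat nine.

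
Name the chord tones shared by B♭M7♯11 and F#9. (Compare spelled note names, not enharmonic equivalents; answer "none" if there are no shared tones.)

E

B♭M7♯11 = Bb, D, F, A, E.
F#9 = F#, A#, C#, E, G#.
Shared: E.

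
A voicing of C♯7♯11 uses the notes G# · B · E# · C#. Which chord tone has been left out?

C♯7♯11 = C#, E#, G#, B, F##. The voicing lacks the 11th (augmented 11th), F##.

F##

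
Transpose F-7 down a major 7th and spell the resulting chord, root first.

Gb Bbb Db Fb

A major 7th down from F is Gb, so the new chord is Gb minor seventh.
root → Gb
3rd (minor 3rd) → Bbb
5th (perfect 5th) → Db
7th (minor 7th) → Fb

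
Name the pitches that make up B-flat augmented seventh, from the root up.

B-flat, D, F-sharp, A-flat

B-flat augmented seventh is an augmented seventh built on B-flat.
- root: B-flat
- major 3rd: D
- augmented 5th: F-sharp
- minor 7th: A-flat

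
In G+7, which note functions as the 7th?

F

G+7 is built on G; its 7th is a minor 7th above the root.
A seventh above G uses the letter F, and the minor 7th above G is F.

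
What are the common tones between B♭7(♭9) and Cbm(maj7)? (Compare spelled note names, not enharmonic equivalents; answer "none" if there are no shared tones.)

Bb, Cb

B♭7(♭9) = Bb, D, F, Ab, Cb.
Cbm(maj7) = Cb, Ebb, Gb, Bb.
Shared: Bb, Cb.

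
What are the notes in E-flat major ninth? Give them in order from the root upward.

E-flat major ninth is a major ninth built on Eb.
- root: Eb
- major 3rd: G
- perfect 5th: Bb
- major 7th: D
- major 9th: F

Eb G Bb D F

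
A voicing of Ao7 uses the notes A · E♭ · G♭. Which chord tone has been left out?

C

The full Ao7 chord is A, C, E♭, G♭.
Comparing with the voicing, the minor 3rd (3rd) — C — is absent.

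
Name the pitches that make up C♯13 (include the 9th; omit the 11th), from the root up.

C#, E#, G#, B, D#, A#

C♯13 is a dominant thirteenth built on C#.
root → C#
3rd (major 3rd) → E#
5th (perfect 5th) → G#
7th (minor 7th) → B
9th (major 9th) → D#
13th (major 13th) → A#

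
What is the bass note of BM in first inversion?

D#

BM = B–D#–F#. First inversion → third in the bass = D#.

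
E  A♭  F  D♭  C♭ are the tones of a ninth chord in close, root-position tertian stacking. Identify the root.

Stacking in thirds gives D♭ – F – A♭ – C♭ – E, so D♭ is the root — D♭ dominant seventh sharp nine.

D♭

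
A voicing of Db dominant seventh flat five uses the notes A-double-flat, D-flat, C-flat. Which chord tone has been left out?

The full Db dominant seventh flat five chord is D-flat, F, A-double-flat, C-flat.
Comparing with the voicing, the major 3rd (3rd) — F — is absent.

F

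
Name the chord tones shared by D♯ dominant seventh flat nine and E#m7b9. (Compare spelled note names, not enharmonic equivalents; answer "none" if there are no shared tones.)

D♯ dominant seventh flat nine = D#, F##, A#, C#, E.
E#m7b9 = E#, G#, B#, D#, F#.
Shared: D#.

D#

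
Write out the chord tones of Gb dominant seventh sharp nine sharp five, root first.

Root G-flat, quality dominant seventh sharp nine sharp five:
- root: G-flat
- major 3rd: B-flat
- augmented 5th: D
- minor 7th: F-flat
- augmented 9th: A

G-flat  B-flat  D  F-flat  A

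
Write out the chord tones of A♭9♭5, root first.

A♭9♭5: dominant ninth flat five on Ab.
Root: Ab
Major 3rd (3rd): C
Diminished 5th (5th): Ebb
Minor 7th (7th): Gb
Major 9th (9th): Bb

Ab  C  Ebb  Gb  Bb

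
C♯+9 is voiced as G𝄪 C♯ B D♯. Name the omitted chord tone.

The full C♯+9 chord is C♯, E♯, G𝄪, B, D♯.
Comparing with the voicing, the major 3rd (3rd) — E♯ — is absent.

E♯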